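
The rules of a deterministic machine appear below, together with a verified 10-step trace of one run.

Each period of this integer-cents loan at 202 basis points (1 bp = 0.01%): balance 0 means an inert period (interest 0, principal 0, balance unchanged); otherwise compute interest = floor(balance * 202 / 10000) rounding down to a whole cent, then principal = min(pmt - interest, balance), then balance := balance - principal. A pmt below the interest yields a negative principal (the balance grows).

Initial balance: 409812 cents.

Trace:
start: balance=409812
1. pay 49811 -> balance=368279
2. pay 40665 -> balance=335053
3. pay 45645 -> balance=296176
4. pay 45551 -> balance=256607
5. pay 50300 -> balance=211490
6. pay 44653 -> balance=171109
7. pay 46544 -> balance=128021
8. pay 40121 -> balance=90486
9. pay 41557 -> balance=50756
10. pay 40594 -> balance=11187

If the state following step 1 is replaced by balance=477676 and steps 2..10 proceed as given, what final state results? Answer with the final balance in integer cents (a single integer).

state after step 1 := balance=477676
2. pay 40665 -> balance=446660
3. pay 45645 -> balance=410037
4. pay 45551 -> balance=372768
5. pay 50300 -> balance=329997
6. pay 44653 -> balance=292009
7. pay 46544 -> balance=251363
8. pay 40121 -> balance=216319
9. pay 41557 -> balance=179131
10. pay 40594 -> balance=142155

142155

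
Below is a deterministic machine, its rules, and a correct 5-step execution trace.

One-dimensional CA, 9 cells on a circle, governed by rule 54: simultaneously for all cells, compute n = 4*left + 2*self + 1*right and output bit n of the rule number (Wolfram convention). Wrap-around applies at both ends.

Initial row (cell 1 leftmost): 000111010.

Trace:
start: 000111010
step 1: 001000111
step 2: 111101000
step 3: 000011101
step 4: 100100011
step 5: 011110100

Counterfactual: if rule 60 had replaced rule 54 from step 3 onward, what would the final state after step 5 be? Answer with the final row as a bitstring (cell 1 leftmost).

101011011

(re-executing steps 3..5 under rule 60; state before step 3: 111101000)
step 3: 100011100
step 4: 110010010
step 5: 101011011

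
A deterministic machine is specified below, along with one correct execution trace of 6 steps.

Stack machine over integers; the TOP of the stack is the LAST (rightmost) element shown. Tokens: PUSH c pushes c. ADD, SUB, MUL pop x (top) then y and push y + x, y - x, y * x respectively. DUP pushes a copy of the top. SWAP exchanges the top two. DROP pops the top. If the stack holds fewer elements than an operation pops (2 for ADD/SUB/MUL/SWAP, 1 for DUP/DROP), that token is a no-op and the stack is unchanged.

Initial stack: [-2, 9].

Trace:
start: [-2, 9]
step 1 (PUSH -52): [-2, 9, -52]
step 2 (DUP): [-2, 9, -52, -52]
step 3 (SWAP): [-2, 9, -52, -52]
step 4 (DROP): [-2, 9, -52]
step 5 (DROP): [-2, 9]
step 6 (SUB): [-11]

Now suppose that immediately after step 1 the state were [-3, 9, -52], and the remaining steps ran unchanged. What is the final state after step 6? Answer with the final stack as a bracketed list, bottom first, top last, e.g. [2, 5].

[-12]

state after step 1 := [-3, 9, -52]
step 2 (DUP): [-3, 9, -52, -52]
step 3 (SWAP): [-3, 9, -52, -52]
step 4 (DROP): [-3, 9, -52]
step 5 (DROP): [-3, 9]
step 6 (SUB): [-12]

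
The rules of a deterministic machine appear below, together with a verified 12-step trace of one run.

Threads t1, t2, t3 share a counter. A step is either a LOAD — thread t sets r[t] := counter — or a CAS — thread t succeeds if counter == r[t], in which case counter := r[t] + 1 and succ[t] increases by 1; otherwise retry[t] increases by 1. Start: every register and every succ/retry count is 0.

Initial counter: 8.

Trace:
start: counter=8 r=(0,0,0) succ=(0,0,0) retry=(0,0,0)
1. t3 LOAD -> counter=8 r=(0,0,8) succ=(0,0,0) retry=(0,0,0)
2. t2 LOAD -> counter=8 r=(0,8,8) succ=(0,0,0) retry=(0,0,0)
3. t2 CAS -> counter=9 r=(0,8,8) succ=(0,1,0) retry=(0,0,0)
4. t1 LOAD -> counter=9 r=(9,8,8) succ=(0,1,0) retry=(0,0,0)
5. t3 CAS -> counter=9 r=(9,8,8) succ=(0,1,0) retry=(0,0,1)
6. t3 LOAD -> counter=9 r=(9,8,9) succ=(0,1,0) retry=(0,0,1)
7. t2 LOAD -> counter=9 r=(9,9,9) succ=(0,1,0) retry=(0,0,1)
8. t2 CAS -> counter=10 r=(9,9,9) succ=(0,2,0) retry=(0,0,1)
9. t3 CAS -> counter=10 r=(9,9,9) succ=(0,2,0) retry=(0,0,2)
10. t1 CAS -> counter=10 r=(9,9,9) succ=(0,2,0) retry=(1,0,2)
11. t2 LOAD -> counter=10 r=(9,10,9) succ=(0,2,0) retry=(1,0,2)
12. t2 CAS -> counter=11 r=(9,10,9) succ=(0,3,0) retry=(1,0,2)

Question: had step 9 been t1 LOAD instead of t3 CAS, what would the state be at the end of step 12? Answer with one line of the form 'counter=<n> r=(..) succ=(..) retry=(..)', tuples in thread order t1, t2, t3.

(re-executing from step 9 with the substitution; state before step 9: counter=10 r=(9,9,9) succ=(0,2,0) retry=(0,0,1))
9. t1 LOAD -> counter=10 r=(10,9,9) succ=(0,2,0) retry=(0,0,1)
10. t1 CAS -> counter=11 r=(10,9,9) succ=(1,2,0) retry=(0,0,1)
11. t2 LOAD -> counter=11 r=(10,11,9) succ=(1,2,0) retry=(0,0,1)
12. t2 CAS -> counter=12 r=(10,11,9) succ=(1,3,0) retry=(0,0,1)

counter=12 r=(10,11,9) succ=(1,3,0) retry=(0,0,1)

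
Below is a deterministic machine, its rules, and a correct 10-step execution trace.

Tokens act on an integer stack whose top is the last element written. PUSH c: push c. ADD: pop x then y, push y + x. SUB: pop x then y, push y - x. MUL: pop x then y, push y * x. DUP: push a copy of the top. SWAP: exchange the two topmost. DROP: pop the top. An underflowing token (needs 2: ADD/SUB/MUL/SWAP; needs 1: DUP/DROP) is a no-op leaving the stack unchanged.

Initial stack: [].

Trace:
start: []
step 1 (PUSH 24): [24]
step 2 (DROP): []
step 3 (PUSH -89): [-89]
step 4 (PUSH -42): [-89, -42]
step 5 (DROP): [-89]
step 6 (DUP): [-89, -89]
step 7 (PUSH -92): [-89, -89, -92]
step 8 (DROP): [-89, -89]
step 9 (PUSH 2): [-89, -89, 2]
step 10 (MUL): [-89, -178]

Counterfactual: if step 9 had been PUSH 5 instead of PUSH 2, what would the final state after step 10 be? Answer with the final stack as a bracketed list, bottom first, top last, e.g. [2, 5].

[-89, -445]

(re-executing from step 9 with the substitution; state before step 9: [-89, -89])
step 9 (PUSH 5): [-89, -89, 5]
step 10 (MUL): [-89, -445]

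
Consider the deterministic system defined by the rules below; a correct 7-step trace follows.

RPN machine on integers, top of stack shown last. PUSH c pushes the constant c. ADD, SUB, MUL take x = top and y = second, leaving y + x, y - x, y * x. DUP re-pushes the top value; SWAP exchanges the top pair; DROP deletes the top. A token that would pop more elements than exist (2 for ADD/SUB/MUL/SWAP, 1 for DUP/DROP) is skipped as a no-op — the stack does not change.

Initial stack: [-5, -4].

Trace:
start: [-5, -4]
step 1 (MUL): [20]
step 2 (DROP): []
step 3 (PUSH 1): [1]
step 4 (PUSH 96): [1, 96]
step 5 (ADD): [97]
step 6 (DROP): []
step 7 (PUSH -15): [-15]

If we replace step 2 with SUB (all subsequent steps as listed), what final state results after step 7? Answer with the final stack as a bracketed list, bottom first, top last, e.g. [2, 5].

[20, -15]

(re-executing from step 2 with the substitution; state before step 2: [20])
step 2 (SUB): [20]
step 3 (PUSH 1): [20, 1]
step 4 (PUSH 96): [20, 1, 96]
step 5 (ADD): [20, 97]
step 6 (DROP): [20]
step 7 (PUSH -15): [20, -15]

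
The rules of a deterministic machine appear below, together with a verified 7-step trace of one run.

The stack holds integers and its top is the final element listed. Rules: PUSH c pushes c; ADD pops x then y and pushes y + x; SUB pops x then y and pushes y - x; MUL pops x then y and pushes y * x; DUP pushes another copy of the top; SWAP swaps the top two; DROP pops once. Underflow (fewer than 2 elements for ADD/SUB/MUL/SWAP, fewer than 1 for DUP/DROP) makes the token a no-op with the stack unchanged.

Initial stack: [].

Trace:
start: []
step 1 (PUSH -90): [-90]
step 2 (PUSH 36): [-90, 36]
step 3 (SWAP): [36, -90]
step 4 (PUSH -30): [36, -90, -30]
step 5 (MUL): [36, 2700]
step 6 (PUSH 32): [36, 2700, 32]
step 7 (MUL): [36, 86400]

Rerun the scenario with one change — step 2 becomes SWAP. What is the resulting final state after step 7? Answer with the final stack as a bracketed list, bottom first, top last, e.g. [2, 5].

[86400]

(re-executing from step 2 with the substitution; state before step 2: [-90])
step 2 (SWAP): [-90]
step 3 (SWAP): [-90]
step 4 (PUSH -30): [-90, -30]
step 5 (MUL): [2700]
step 6 (PUSH 32): [2700, 32]
step 7 (MUL): [86400]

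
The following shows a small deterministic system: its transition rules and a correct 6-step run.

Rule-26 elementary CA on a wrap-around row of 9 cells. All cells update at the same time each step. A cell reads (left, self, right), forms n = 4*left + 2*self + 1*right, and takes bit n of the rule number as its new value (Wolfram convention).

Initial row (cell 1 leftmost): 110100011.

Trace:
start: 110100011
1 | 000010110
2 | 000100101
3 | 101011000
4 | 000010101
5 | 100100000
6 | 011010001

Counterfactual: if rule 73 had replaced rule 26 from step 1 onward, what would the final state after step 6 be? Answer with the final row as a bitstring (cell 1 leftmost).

011111011

(re-executing steps 1..6 under rule 73; state before step 1: 110100011)
1 | 010001010
2 | 000100000
3 | 110001111
4 | 010101000
5 | 000000011
6 | 011111011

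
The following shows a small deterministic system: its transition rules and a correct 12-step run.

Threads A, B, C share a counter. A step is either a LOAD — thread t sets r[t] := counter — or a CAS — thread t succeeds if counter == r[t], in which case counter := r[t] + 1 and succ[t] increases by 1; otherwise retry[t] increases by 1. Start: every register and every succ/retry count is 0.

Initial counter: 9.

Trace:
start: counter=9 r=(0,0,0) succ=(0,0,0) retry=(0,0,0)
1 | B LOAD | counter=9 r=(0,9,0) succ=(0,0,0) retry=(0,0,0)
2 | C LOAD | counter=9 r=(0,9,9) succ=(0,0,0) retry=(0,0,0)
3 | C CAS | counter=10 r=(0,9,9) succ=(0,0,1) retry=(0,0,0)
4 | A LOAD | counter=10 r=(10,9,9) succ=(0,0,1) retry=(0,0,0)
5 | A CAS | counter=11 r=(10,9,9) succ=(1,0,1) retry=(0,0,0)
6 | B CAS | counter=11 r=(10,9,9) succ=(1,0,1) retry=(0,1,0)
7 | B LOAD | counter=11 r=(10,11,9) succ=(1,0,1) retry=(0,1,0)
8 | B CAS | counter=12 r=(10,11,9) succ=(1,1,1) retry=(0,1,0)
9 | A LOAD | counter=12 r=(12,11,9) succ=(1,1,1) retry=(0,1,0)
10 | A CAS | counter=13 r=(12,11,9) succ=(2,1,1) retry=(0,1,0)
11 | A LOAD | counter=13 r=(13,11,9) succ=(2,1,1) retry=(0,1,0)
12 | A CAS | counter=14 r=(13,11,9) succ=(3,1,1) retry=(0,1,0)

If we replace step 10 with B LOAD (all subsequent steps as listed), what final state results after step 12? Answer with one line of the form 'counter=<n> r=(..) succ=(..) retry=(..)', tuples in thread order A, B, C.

(re-executing from step 10 with the substitution; state before step 10: counter=12 r=(12,11,9) succ=(1,1,1) retry=(0,1,0))
10 | B LOAD | counter=12 r=(12,12,9) succ=(1,1,1) retry=(0,1,0)
11 | A LOAD | counter=12 r=(12,12,9) succ=(1,1,1) retry=(0,1,0)
12 | A CAS | counter=13 r=(12,12,9) succ=(2,1,1) retry=(0,1,0)

counter=13 r=(12,12,9) succ=(2,1,1) retry=(0,1,0)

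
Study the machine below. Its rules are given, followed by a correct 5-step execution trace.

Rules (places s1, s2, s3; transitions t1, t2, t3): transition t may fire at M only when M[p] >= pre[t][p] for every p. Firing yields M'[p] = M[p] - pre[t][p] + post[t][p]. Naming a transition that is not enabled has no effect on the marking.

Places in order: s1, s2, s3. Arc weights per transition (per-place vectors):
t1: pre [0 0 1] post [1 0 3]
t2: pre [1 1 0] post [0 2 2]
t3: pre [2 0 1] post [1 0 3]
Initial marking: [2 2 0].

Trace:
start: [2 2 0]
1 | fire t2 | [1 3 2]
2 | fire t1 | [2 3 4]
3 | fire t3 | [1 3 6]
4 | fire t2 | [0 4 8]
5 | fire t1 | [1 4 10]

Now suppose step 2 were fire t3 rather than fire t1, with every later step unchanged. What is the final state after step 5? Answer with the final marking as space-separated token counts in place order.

(re-executing from step 2 with the substitution; state before step 2: [1 3 2])
2 | fire t3 | [1 3 2]
3 | fire t3 | [1 3 2]
4 | fire t2 | [0 4 4]
5 | fire t1 | [1 4 6]

1 4 6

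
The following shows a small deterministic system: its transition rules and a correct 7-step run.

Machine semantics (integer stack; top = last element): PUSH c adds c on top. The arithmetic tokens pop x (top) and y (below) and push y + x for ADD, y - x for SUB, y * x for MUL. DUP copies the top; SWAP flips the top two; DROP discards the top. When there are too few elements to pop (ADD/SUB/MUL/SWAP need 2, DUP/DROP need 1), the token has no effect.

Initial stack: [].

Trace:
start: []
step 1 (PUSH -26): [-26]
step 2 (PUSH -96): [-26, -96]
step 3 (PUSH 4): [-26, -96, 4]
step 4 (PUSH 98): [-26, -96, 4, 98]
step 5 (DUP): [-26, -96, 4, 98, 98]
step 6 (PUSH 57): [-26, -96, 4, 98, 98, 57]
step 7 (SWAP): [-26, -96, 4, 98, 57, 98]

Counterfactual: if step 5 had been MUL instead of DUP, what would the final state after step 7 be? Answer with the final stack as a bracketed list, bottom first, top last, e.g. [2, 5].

[-26, -96, 57, 392]

(re-executing from step 5 with the substitution; state before step 5: [-26, -96, 4, 98])
step 5 (MUL): [-26, -96, 392]
step 6 (PUSH 57): [-26, -96, 392, 57]
step 7 (SWAP): [-26, -96, 57, 392]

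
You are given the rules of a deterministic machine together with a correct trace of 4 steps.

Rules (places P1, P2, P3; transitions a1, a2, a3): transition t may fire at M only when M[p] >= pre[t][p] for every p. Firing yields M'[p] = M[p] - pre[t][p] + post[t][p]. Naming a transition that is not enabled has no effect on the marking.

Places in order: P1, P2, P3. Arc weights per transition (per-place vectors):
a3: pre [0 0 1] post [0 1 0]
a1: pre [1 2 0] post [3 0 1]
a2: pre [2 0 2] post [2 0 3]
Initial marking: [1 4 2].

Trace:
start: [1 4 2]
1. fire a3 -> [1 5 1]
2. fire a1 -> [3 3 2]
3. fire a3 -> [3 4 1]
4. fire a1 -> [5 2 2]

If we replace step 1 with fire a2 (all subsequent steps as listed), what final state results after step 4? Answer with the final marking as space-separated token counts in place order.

5 1 3

(re-executing from step 1 with the substitution; state before step 1: [1 4 2])
1. fire a2 -> [1 4 2]
2. fire a1 -> [3 2 3]
3. fire a3 -> [3 3 2]
4. fire a1 -> [5 1 3]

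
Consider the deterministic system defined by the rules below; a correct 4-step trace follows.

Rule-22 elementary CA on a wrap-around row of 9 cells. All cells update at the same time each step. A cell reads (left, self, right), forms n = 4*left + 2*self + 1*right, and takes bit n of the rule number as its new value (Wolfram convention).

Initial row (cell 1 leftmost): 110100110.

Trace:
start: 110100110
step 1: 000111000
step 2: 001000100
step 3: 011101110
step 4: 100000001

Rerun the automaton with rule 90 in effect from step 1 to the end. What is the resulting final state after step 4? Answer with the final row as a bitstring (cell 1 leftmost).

010110111

(re-executing steps 1..4 under rule 90; state before step 1: 110100110)
step 1: 110011110
step 2: 111110010
step 3: 100011100
step 4: 010110111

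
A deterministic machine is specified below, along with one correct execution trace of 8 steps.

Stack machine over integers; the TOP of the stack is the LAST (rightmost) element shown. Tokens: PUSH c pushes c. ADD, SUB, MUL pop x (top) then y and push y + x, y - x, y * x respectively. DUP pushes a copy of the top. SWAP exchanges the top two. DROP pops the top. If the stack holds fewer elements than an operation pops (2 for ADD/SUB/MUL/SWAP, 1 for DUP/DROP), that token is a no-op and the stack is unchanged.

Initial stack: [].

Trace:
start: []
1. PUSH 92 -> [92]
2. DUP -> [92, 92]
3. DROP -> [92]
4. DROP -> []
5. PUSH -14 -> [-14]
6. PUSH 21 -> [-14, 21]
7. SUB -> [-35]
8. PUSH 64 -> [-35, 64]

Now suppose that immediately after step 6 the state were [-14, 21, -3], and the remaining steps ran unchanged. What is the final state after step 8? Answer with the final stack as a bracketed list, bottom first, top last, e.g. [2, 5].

[-14, 24, 64]

state after step 6 := [-14, 21, -3]
7. SUB -> [-14, 24]
8. PUSH 64 -> [-14, 24, 64]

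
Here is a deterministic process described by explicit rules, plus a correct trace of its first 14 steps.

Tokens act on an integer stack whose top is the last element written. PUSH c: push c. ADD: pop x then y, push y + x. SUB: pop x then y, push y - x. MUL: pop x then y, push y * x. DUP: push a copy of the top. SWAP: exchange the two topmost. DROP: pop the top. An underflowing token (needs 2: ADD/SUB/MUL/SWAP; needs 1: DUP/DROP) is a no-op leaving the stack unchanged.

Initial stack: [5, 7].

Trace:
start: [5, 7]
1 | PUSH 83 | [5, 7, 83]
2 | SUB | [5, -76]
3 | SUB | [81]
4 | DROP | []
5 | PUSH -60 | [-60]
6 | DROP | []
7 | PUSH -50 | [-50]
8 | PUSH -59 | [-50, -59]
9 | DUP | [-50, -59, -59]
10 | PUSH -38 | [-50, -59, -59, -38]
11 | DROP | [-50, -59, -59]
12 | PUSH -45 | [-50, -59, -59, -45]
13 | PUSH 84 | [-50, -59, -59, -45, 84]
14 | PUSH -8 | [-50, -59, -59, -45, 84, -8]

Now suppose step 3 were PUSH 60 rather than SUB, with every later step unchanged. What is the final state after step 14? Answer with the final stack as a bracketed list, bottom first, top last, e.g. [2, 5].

[5, -76, -50, -59, -59, -45, 84, -8]

(re-executing from step 3 with the substitution; state before step 3: [5, -76])
3 | PUSH 60 | [5, -76, 60]
4 | DROP | [5, -76]
5 | PUSH -60 | [5, -76, -60]
6 | DROP | [5, -76]
7 | PUSH -50 | [5, -76, -50]
8 | PUSH -59 | [5, -76, -50, -59]
9 | DUP | [5, -76, -50, -59, -59]
10 | PUSH -38 | [5, -76, -50, -59, -59, -38]
11 | DROP | [5, -76, -50, -59, -59]
12 | PUSH -45 | [5, -76, -50, -59, -59, -45]
13 | PUSH 84 | [5, -76, -50, -59, -59, -45, 84]
14 | PUSH -8 | [5, -76, -50, -59, -59, -45, 84, -8]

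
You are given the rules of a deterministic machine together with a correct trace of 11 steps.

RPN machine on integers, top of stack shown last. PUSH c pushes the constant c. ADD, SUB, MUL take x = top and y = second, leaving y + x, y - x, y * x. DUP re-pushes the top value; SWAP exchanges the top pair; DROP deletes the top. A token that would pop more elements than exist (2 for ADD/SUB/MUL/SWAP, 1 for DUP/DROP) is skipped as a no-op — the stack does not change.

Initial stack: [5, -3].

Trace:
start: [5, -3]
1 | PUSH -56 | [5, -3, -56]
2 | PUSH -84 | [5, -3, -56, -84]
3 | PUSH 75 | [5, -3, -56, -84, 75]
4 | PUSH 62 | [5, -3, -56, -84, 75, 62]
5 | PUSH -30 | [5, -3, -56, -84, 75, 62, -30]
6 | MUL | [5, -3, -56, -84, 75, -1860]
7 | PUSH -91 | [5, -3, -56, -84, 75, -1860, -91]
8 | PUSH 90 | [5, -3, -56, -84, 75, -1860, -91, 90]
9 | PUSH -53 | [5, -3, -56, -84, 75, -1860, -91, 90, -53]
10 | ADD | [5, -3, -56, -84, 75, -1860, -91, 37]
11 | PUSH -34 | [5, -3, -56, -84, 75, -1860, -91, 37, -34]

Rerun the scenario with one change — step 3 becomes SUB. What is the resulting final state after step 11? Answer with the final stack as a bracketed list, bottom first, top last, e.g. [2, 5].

[5, -3, 28, -1860, -91, 37, -34]

(re-executing from step 3 with the substitution; state before step 3: [5, -3, -56, -84])
3 | SUB | [5, -3, 28]
4 | PUSH 62 | [5, -3, 28, 62]
5 | PUSH -30 | [5, -3, 28, 62, -30]
6 | MUL | [5, -3, 28, -1860]
7 | PUSH -91 | [5, -3, 28, -1860, -91]
8 | PUSH 90 | [5, -3, 28, -1860, -91, 90]
9 | PUSH -53 | [5, -3, 28, -1860, -91, 90, -53]
10 | ADD | [5, -3, 28, -1860, -91, 37]
11 | PUSH -34 | [5, -3, 28, -1860, -91, 37, -34]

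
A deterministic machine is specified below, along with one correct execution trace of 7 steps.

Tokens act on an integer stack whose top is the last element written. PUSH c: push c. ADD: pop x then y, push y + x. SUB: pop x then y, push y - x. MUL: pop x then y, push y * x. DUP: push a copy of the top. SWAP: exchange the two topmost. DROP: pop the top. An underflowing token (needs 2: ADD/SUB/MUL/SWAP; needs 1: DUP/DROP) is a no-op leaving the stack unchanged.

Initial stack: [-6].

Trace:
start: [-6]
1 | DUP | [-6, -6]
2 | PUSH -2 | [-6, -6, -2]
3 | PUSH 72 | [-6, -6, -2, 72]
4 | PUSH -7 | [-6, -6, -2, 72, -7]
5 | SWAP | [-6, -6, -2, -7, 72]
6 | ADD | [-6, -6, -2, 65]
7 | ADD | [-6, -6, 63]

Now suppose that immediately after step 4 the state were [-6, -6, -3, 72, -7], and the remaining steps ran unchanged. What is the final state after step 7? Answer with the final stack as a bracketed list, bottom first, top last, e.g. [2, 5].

[-6, -6, 62]

state after step 4 := [-6, -6, -3, 72, -7]
5 | SWAP | [-6, -6, -3, -7, 72]
6 | ADD | [-6, -6, -3, 65]
7 | ADD | [-6, -6, 62]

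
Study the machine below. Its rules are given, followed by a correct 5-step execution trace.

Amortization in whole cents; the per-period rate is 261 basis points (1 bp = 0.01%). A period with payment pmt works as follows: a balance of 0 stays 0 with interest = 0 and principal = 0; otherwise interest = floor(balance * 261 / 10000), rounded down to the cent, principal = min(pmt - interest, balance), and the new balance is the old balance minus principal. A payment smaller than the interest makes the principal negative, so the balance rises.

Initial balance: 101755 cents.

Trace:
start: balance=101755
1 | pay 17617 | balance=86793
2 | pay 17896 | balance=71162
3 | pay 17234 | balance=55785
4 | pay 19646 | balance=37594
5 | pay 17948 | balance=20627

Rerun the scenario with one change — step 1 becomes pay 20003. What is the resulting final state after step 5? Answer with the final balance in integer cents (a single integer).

17982

(re-executing from step 1 with the substitution; state before step 1: balance=101755)
1 | pay 20003 | balance=84407
2 | pay 17896 | balance=68714
3 | pay 17234 | balance=53273
4 | pay 19646 | balance=35017
5 | pay 17948 | balance=17982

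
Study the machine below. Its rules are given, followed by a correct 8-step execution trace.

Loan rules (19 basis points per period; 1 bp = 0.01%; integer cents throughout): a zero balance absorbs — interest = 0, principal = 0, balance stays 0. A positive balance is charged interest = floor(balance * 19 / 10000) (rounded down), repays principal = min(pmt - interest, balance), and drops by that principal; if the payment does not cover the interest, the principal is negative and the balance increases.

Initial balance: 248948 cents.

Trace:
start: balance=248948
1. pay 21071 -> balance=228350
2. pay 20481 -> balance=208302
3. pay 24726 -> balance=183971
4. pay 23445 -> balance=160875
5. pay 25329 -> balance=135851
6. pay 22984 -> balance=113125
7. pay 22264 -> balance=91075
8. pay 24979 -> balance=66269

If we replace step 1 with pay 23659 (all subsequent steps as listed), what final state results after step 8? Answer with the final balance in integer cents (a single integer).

63646

(re-executing from step 1 with the substitution; state before step 1: balance=248948)
1. pay 23659 -> balance=225762
2. pay 20481 -> balance=205709
3. pay 24726 -> balance=181373
4. pay 23445 -> balance=158272
5. pay 25329 -> balance=133243
6. pay 22984 -> balance=110512
7. pay 22264 -> balance=88457
8. pay 24979 -> balance=63646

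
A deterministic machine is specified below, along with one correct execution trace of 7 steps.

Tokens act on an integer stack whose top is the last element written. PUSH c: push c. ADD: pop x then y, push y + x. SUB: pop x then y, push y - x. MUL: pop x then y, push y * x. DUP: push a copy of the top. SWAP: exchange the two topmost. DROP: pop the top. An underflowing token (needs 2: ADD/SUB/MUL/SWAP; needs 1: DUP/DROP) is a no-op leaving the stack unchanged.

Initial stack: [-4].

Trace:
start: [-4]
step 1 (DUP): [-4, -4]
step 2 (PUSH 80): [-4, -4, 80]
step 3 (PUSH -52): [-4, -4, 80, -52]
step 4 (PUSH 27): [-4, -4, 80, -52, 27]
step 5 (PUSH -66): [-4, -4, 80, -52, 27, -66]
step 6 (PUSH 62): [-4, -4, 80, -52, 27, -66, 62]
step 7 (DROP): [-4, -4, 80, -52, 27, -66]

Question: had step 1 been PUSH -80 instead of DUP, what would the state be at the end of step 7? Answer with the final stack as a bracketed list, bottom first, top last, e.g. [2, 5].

[-4, -80, 80, -52, 27, -66]

(re-executing from step 1 with the substitution; state before step 1: [-4])
step 1 (PUSH -80): [-4, -80]
step 2 (PUSH 80): [-4, -80, 80]
step 3 (PUSH -52): [-4, -80, 80, -52]
step 4 (PUSH 27): [-4, -80, 80, -52, 27]
step 5 (PUSH -66): [-4, -80, 80, -52, 27, -66]
step 6 (PUSH 62): [-4, -80, 80, -52, 27, -66, 62]
step 7 (DROP): [-4, -80, 80, -52, 27, -66]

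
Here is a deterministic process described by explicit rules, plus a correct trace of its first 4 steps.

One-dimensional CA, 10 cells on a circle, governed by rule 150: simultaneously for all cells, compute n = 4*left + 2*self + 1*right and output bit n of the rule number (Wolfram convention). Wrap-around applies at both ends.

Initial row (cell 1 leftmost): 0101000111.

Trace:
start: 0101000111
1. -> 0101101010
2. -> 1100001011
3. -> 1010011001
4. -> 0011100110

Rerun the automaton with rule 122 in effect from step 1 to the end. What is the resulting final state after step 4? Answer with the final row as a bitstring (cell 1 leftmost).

(re-executing steps 1..4 under rule 122; state before step 1: 0101000111)
1. -> 1010101101
2. -> 1101011111
3. -> 0110110000
4. -> 1111111000

1111111000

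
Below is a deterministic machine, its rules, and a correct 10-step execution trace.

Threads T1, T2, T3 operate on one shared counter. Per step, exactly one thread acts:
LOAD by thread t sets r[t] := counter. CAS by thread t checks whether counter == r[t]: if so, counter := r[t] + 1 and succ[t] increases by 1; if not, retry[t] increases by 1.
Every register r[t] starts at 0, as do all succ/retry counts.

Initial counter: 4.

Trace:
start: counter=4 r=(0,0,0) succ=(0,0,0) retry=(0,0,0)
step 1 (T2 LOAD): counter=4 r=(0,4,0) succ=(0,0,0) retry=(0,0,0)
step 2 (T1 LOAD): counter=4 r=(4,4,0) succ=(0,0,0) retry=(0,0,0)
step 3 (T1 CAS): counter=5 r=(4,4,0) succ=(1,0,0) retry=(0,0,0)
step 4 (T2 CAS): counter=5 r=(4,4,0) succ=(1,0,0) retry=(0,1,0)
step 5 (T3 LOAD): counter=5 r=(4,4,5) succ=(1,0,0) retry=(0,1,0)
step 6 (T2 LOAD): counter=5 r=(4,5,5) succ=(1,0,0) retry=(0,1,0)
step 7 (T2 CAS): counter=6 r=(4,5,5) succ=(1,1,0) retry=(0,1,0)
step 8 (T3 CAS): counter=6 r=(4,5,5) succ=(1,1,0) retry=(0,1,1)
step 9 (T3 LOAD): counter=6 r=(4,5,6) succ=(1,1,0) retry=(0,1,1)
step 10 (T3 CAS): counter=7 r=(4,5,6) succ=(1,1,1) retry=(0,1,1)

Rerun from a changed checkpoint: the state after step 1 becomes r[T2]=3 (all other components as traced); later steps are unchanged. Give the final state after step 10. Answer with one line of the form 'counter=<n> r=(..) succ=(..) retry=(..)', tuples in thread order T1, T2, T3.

counter=7 r=(4,5,6) succ=(1,1,1) retry=(0,1,1)

state after step 1 := counter=4 r=(0,3,0) succ=(0,0,0) retry=(0,0,0)
step 2 (T1 LOAD): counter=4 r=(4,3,0) succ=(0,0,0) retry=(0,0,0)
step 3 (T1 CAS): counter=5 r=(4,3,0) succ=(1,0,0) retry=(0,0,0)
step 4 (T2 CAS): counter=5 r=(4,3,0) succ=(1,0,0) retry=(0,1,0)
step 5 (T3 LOAD): counter=5 r=(4,3,5) succ=(1,0,0) retry=(0,1,0)
step 6 (T2 LOAD): counter=5 r=(4,5,5) succ=(1,0,0) retry=(0,1,0)
step 7 (T2 CAS): counter=6 r=(4,5,5) succ=(1,1,0) retry=(0,1,0)
step 8 (T3 CAS): counter=6 r=(4,5,5) succ=(1,1,0) retry=(0,1,1)
step 9 (T3 LOAD): counter=6 r=(4,5,6) succ=(1,1,0) retry=(0,1,1)
step 10 (T3 CAS): counter=7 r=(4,5,6) succ=(1,1,1) retry=(0,1,1)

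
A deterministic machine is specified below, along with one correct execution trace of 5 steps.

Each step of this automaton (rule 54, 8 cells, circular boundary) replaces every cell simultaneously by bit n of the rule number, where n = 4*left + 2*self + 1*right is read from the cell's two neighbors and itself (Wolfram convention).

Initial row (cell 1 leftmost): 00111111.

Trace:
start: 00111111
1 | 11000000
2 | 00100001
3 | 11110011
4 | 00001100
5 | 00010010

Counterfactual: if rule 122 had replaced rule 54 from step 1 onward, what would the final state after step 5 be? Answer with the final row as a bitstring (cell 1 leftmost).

00000000

(re-executing steps 1..5 under rule 122; state before step 1: 00111111)
1 | 11100001
2 | 00110011
3 | 11111111
4 | 00000000
5 | 00000000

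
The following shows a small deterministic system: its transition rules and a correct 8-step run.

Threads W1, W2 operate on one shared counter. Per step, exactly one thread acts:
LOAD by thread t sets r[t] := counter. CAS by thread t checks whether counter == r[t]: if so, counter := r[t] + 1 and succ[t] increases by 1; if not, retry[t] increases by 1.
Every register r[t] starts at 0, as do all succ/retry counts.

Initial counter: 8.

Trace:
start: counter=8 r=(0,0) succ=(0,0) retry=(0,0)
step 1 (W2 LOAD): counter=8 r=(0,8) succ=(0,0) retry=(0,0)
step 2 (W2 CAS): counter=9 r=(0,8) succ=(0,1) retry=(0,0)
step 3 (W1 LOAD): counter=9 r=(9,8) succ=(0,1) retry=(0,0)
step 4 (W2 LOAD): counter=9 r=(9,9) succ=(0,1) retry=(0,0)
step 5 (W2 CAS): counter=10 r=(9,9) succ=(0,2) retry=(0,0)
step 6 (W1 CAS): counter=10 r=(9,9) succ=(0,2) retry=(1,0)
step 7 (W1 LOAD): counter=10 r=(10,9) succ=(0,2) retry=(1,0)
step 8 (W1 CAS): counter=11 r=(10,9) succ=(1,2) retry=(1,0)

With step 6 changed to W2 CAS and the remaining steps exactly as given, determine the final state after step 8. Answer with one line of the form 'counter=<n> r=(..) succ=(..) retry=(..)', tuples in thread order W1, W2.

counter=11 r=(10,9) succ=(1,2) retry=(0,1)

(re-executing from step 6 with the substitution; state before step 6: counter=10 r=(9,9) succ=(0,2) retry=(0,0))
step 6 (W2 CAS): counter=10 r=(9,9) succ=(0,2) retry=(0,1)
step 7 (W1 LOAD): counter=10 r=(10,9) succ=(0,2) retry=(0,1)
step 8 (W1 CAS): counter=11 r=(10,9) succ=(1,2) retry=(0,1)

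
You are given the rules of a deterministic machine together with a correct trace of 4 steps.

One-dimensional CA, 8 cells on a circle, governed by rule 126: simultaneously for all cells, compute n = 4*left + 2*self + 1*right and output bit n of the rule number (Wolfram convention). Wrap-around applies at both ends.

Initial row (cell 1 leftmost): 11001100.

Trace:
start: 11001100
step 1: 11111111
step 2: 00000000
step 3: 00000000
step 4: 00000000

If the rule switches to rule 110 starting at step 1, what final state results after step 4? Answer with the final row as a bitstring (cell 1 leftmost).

01110111

(re-executing steps 1..4 under rule 110; state before step 1: 11001100)
step 1: 11011101
step 2: 01110111
step 3: 11011101
step 4: 01110111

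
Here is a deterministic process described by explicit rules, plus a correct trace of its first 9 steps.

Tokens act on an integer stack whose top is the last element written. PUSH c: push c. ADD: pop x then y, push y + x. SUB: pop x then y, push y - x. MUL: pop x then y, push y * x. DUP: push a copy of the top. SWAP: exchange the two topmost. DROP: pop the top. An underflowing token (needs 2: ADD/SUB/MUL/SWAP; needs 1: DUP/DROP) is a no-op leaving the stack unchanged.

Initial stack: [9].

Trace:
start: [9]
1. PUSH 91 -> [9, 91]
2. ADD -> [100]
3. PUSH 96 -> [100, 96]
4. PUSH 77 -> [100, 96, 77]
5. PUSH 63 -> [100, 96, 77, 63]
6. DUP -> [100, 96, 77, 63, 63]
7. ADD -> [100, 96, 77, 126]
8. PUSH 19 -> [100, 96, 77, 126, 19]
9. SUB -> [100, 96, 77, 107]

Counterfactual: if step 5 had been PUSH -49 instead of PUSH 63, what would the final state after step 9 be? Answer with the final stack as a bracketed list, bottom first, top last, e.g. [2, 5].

[100, 96, 77, -117]

(re-executing from step 5 with the substitution; state before step 5: [100, 96, 77])
5. PUSH -49 -> [100, 96, 77, -49]
6. DUP -> [100, 96, 77, -49, -49]
7. ADD -> [100, 96, 77, -98]
8. PUSH 19 -> [100, 96, 77, -98, 19]
9. SUB -> [100, 96, 77, -117]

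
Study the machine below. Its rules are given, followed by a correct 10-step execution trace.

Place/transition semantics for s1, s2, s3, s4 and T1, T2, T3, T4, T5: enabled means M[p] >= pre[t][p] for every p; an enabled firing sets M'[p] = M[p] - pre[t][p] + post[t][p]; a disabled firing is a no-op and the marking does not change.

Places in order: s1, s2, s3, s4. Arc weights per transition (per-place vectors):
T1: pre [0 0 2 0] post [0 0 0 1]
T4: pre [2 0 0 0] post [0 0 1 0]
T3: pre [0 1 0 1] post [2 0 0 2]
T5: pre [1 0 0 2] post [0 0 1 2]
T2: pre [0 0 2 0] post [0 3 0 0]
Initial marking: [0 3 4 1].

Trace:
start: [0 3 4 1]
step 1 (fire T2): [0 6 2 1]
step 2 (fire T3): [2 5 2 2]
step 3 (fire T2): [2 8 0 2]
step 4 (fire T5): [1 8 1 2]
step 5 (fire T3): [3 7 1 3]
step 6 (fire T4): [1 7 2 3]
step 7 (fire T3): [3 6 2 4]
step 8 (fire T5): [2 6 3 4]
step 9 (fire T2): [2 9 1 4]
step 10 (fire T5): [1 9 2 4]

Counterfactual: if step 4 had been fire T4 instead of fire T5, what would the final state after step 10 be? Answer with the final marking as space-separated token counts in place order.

(re-executing from step 4 with the substitution; state before step 4: [2 8 0 2])
step 4 (fire T4): [0 8 1 2]
step 5 (fire T3): [2 7 1 3]
step 6 (fire T4): [0 7 2 3]
step 7 (fire T3): [2 6 2 4]
step 8 (fire T5): [1 6 3 4]
step 9 (fire T2): [1 9 1 4]
step 10 (fire T5): [0 9 2 4]

0 9 2 4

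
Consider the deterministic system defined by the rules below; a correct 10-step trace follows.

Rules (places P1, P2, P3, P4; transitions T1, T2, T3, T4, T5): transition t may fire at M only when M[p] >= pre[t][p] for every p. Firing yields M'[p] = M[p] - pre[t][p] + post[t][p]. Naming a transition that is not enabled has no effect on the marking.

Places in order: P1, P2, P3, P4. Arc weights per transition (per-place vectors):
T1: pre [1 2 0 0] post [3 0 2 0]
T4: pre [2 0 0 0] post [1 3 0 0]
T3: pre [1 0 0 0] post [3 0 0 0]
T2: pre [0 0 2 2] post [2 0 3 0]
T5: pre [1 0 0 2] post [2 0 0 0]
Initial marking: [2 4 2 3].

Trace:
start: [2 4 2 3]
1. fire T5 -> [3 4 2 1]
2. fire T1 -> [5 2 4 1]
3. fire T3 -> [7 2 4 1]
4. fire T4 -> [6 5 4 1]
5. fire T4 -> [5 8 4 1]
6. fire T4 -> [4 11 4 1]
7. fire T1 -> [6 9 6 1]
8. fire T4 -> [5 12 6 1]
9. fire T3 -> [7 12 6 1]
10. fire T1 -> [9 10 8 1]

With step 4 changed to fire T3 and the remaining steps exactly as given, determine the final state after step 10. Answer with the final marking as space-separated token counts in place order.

(re-executing from step 4 with the substitution; state before step 4: [7 2 4 1])
4. fire T3 -> [9 2 4 1]
5. fire T4 -> [8 5 4 1]
6. fire T4 -> [7 8 4 1]
7. fire T1 -> [9 6 6 1]
8. fire T4 -> [8 9 6 1]
9. fire T3 -> [10 9 6 1]
10. fire T1 -> [12 7 8 1]

12 7 8 1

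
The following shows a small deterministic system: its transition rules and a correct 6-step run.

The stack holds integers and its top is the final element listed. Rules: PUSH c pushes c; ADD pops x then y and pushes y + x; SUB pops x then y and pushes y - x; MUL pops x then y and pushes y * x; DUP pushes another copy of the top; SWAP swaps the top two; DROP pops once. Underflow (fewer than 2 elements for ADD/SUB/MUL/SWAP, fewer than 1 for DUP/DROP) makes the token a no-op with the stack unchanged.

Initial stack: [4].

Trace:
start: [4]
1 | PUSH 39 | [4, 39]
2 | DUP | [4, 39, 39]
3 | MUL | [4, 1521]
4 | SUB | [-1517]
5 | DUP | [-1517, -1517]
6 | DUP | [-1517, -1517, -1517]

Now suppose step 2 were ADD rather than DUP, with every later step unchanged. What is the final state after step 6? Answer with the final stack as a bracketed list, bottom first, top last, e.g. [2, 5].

[43, 43, 43]

(re-executing from step 2 with the substitution; state before step 2: [4, 39])
2 | ADD | [43]
3 | MUL | [43]
4 | SUB | [43]
5 | DUP | [43, 43]
6 | DUP | [43, 43, 43]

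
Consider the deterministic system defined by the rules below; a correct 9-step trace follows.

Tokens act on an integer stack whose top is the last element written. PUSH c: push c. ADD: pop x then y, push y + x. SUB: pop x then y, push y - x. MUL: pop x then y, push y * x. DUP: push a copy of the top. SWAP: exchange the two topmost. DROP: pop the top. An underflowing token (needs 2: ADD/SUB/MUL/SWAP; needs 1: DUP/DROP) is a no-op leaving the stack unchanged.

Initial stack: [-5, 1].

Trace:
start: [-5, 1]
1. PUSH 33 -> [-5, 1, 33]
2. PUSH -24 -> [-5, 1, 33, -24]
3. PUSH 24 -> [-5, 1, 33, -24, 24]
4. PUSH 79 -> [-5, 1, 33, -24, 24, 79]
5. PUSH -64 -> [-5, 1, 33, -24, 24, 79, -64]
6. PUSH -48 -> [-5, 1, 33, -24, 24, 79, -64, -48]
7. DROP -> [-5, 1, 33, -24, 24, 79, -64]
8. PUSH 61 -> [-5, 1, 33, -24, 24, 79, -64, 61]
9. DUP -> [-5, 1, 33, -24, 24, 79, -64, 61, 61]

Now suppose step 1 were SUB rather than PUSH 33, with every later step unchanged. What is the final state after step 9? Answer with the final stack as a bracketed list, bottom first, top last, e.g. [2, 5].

[-6, -24, 24, 79, -64, 61, 61]

(re-executing from step 1 with the substitution; state before step 1: [-5, 1])
1. SUB -> [-6]
2. PUSH -24 -> [-6, -24]
3. PUSH 24 -> [-6, -24, 24]
4. PUSH 79 -> [-6, -24, 24, 79]
5. PUSH -64 -> [-6, -24, 24, 79, -64]
6. PUSH -48 -> [-6, -24, 24, 79, -64, -48]
7. DROP -> [-6, -24, 24, 79, -64]
8. PUSH 61 -> [-6, -24, 24, 79, -64, 61]
9. DUP -> [-6, -24, 24, 79, -64, 61, 61]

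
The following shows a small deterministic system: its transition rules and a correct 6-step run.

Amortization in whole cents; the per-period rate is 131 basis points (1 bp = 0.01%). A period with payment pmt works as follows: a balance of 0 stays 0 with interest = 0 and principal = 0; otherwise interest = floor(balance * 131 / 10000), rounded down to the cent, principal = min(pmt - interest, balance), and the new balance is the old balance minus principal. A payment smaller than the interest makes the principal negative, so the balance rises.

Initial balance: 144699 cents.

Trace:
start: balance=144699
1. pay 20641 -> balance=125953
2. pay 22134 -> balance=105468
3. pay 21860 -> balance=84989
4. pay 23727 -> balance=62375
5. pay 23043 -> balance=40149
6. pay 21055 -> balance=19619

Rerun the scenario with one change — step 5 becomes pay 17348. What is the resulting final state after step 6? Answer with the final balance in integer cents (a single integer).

(re-executing from step 5 with the substitution; state before step 5: balance=62375)
5. pay 17348 -> balance=45844
6. pay 21055 -> balance=25389

25389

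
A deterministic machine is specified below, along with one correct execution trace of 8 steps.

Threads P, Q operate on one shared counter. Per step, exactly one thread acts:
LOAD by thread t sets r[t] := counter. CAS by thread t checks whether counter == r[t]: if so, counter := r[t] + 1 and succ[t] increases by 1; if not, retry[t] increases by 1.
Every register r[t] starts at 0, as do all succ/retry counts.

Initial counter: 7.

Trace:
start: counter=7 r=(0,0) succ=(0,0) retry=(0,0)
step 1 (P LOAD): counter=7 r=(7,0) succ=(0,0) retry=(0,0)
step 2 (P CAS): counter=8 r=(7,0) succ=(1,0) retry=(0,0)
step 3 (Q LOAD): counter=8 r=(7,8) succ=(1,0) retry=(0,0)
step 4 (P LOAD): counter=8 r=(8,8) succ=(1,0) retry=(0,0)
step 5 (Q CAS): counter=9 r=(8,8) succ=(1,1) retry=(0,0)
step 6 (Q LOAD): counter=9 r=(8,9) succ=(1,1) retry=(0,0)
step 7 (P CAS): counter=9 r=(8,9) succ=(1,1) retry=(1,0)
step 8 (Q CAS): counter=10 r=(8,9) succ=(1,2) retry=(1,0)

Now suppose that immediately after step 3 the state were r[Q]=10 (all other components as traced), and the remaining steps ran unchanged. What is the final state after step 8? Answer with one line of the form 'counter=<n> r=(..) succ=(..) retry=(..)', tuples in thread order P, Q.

state after step 3 := counter=8 r=(7,10) succ=(1,0) retry=(0,0)
step 4 (P LOAD): counter=8 r=(8,10) succ=(1,0) retry=(0,0)
step 5 (Q CAS): counter=8 r=(8,10) succ=(1,0) retry=(0,1)
step 6 (Q LOAD): counter=8 r=(8,8) succ=(1,0) retry=(0,1)
step 7 (P CAS): counter=9 r=(8,8) succ=(2,0) retry=(0,1)
step 8 (Q CAS): counter=9 r=(8,8) succ=(2,0) retry=(0,2)

counter=9 r=(8,8) succ=(2,0) retry=(0,2)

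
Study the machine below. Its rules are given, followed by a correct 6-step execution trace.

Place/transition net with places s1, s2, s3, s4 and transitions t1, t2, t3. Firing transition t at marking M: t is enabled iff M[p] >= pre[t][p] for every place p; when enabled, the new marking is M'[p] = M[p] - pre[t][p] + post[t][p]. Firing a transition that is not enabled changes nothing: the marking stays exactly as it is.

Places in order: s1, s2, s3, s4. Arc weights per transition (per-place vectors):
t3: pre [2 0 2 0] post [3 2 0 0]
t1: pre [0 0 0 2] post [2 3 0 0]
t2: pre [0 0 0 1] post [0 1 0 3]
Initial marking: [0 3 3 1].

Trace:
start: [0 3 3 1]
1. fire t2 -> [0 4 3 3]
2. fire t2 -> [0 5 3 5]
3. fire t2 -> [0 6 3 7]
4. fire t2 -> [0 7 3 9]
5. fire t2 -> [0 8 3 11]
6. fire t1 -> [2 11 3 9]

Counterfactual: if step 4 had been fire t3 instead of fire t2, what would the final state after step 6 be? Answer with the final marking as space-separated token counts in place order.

(re-executing from step 4 with the substitution; state before step 4: [0 6 3 7])
4. fire t3 -> [0 6 3 7]
5. fire t2 -> [0 7 3 9]
6. fire t1 -> [2 10 3 7]

2 10 3 7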